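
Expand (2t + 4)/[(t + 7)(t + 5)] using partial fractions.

At t=-7: P = (2·(-7) + 4)/(-7 + 5) = 5. At t=-5: Q = (2·(-5) + 4)/(-5 + 7) = -3
Result: 5/(t + 7) - 3/(t + 5)


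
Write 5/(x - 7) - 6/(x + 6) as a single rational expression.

Common denominator (x - 7)(x + 6). Numerator: 5(x + 6) - 6(x - 7) = (5x + 30) - (6x - 42) = -x + 72
Result: (-x + 72)/[(x - 7)(x + 6)]


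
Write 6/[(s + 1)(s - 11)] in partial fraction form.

6/(s + 1)(s - 11) = A/(s + 1) + B/(s - 11). A = 6/(-1 - 11) = -1/2, B = 6/(11 + 1) = 1/2
Result: (-1/2)/(s + 1) + (1/2)/(s - 11)


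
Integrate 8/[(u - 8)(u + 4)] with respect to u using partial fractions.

Decompose: 8/[(u - 8)(u + 4)] = (2/3)/(u - 8) - (2/3)/(u + 4). Integrate each term: (2/3) ln|(u - 8)| - (2/3) ln|(u + 4)| + C


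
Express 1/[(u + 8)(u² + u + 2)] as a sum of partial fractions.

Cover-up at u = -8: A = 1/((-8)² + 1·(-8) + 2) = 1/58. Then B = -A = -1/58, C = -A·(1 - 8) = 7/58
Result: (1/58)/(u + 8) - ((1/58)u - 7/58)/(u² + u + 2)


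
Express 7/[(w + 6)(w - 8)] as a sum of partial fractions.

7/(w + 6)(w - 8) = A/(w + 6) + B/(w - 8). A = 7/(-6 - 8) = -1/2, B = 7/(8 + 6) = 1/2
Result: (-1/2)/(w + 6) + (1/2)/(w - 8)


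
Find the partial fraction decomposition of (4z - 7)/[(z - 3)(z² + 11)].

At z=3: A = (4·3 - 7)/(3² + 11) = 1/4. B = -A = -1/4, C = 4 - 3·A = 13/4
Result: (1/4)/(z - 3) - ((1/4)z - 13/4)/(z² + 11)


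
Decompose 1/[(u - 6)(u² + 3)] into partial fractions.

Cover-up at u = 6: α = 1/(6² + 3) = 1/39. Then β = -α = -1/39, γ = -α·(0 + 6) = -2/13
Result: (1/39)/(u - 6) - ((1/39)u + 2/13)/(u² + 3)


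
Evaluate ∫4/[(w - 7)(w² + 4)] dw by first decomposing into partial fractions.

Cover-up at w=7: P = 4/(7²+4) = 4/53. Coeff matching: Q = -4/53, R = -28/53. Decomposition: (4/53)/(w - 7) - ((4/53)w + 28/53)/(w² + 4). Integrate: linear → ln, quadratic → (1/2)ln + arctan: (4/53) ln|(w - 7)| - (2/53) ln(w² + 4) - (14/53) arctan(w/2) + C


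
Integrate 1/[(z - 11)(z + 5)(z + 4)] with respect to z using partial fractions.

Cover-up: α = 1/240, β = 1/16, γ = -1/15. Decomposition: (1/240)/(z - 11) + (1/16)/(z + 5) - (1/15)/(z + 4). Integrate each term: (1/240) ln|(z - 11)| + (1/16) ln|(z + 5)| - (1/15) ln|(z + 4)| + C


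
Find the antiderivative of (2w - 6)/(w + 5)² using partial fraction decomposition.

Decompose: A = 2, B = 2·(-5) - 6 = -16, so (2w - 6)/(w + 5)² = 2/(w + 5) - 16/(w + 5)². Integrate: ∫ A/(w + 5) dw = 2 ln|(w + 5)|; ∫ B/(w + 5)² dw = 16/(w + 5). Sum: 2 ln|(w + 5)| + 16/(w + 5) + C


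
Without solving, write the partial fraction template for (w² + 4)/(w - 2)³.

Repeated linear factor (power 3): P/(w - 2) + Q/(w - 2)² + R/(w - 2)³


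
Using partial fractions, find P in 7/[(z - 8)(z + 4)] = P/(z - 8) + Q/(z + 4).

Cover-up at z = 8: P = 7/(8 + 4) = 7/12


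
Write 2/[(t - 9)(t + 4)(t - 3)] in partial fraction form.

Using cover-up method: A = 1/39, B = 2/91, C = -1/21
Result: (1/39)/(t - 9) + (2/91)/(t + 4) - (1/21)/(t - 3)


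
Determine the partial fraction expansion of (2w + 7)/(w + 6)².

(2w + 7) = A(w + 6) + B. At w = -6: B = 2·(-6) + 7 = -5. Coeff of w: A = 2
Result: 2/(w + 6) - 5/(w + 6)²


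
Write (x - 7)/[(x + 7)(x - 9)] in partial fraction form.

At x=-7: P = (1·(-7) - 7)/(-7 - 9) = 7/8. At x=9: Q = (1·9 - 7)/(9 + 7) = 1/8
Result: (7/8)/(x + 7) + (1/8)/(x - 9)


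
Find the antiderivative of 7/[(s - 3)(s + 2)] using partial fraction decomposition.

Decompose: 7/[(s - 3)(s + 2)] = (7/5)/(s - 3) - (7/5)/(s + 2). Integrate each term: (7/5) ln|(s - 3)| - (7/5) ln|(s + 2)| + C


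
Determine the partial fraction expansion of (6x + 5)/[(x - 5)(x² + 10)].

At x=5: P = (6·5 + 5)/(5² + 10) = 1. Q = -P = -1, R = 6 - 5·P = 1
Result: 1/(x - 5) - (x - 1)/(x² + 10)


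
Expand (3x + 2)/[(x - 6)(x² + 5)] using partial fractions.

At x=6: P = (3·6 + 2)/(6² + 5) = 20/41. Q = -P = -20/41, R = 3 - 6·P = 3/41
Result: (20/41)/(x - 6) - ((20/41)x - 3/41)/(x² + 5)


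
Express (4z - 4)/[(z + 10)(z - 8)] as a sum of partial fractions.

At z=-10: P = (4·(-10) - 4)/(-10 - 8) = 22/9. At z=8: Q = (4·8 - 4)/(8 + 10) = 14/9
Result: (22/9)/(z + 10) + (14/9)/(z - 8)


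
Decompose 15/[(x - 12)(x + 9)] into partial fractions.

15/(x - 12)(x + 9) = P/(x - 12) + Q/(x + 9). P = 15/(12 + 9) = 5/7, Q = 15/(-9 - 12) = -5/7
Result: (5/7)/(x - 12) - (5/7)/(x + 9)


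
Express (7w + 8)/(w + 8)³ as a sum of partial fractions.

(7w + 8) = A(w + 8)² + B(w + 8) + C. At w = -8: C = 7·(-8) + 8 = -48. Coefficients: A = 0, B = 7
Result: 7/(w + 8)² - 48/(w + 8)³


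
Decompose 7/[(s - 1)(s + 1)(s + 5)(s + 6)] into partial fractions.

Using Heaviside cover-up: (1/12)/(s - 1) - (7/40)/(s + 1) + (7/24)/(s + 5) - (1/5)/(s + 6)


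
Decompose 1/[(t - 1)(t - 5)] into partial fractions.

1/(t - 1)(t - 5) = A/(t - 1) + B/(t - 5). A = 1/(1 - 5) = -1/4, B = 1/(5 - 1) = 1/4
Result: (-1/4)/(t - 1) + (1/4)/(t - 5)


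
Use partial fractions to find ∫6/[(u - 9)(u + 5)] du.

Decompose: 6/[(u - 9)(u + 5)] = (3/7)/(u - 9) - (3/7)/(u + 5). Integrate each term: (3/7) ln|(u - 9)| - (3/7) ln|(u + 5)| + C


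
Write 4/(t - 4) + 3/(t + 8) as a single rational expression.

Common denominator (t - 4)(t + 8). Numerator: 4(t + 8) + 3(t - 4) = (4t + 32) + (3t - 12) = 7t + 20
Result: (7t + 20)/[(t - 4)(t + 8)]


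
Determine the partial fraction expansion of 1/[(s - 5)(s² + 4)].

Cover-up at s = 5: A = 1/(5² + 4) = 1/29. Then B = -A = -1/29, C = -A·(0 + 5) = -5/29
Result: (1/29)/(s - 5) - ((1/29)s + 5/29)/(s² + 4)


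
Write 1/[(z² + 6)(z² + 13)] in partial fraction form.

Coefficient matching gives A = C = 0, B = 1/(13-6) = 1/7, D = -B = -1/7
Result: (1/7)/(z² + 6) - (1/7)/(z² + 13)


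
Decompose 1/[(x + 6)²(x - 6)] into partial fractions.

Cover-up at x=6: C = 1/(6 + 6)² = 1/144. Cover-up at x=-6: B = 1/(-6 - 6) = -1/12. Comparing x² coeff: A = -C = -1/144
Result: (-1/144)/(x + 6) - (1/12)/(x + 6)² + (1/144)/(x - 6)


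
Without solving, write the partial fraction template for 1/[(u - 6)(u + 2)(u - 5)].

Three distinct linear factors: P/(u - 6) + Q/(u + 2) + R/(u - 5)


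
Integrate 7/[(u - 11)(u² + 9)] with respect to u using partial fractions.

Cover-up at u=11: A = 7/(11²+9) = 7/130. Coeff matching: B = -7/130, C = -77/130. Decomposition: (7/130)/(u - 11) - ((7/130)u + 77/130)/(u² + 9). Integrate: linear → ln, quadratic → (1/2)ln + arctan: (7/130) ln|(u - 11)| - (7/260) ln(u² + 9) - (77/390) arctan(u/3) + C


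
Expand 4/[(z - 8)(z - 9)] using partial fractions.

4/(z - 8)(z - 9) = A/(z - 8) + B/(z - 9). A = 4/(8 - 9) = -4, B = 4/(9 - 8) = 4
Result: -4/(z - 8) + 4/(z - 9)


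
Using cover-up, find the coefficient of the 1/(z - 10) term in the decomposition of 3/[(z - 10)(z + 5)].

Cover (z - 10), set z=10: 3/((z + 5) at z=10) = 3/(15) = 1/5


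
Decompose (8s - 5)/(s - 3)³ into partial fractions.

(8s - 5) = P(s - 3)² + Q(s - 3) + R. At s = 3: R = 8·3 - 5 = 19. Coefficients: P = 0, Q = 8
Result: 8/(s - 3)² + 19/(s - 3)³


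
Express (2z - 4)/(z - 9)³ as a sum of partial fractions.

(2z - 4) = α(z - 9)² + β(z - 9) + γ. At z = 9: γ = 2·9 - 4 = 14. Coefficients: α = 0, β = 2
Result: 2/(z - 9)² + 14/(z - 9)³


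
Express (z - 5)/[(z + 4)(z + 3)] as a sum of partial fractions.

At z=-4: α = (1·(-4) - 5)/(-4 + 3) = 9. At z=-3: β = (1·(-3) - 5)/(-3 + 4) = -8
Result: 9/(z + 4) - 8/(z + 3)


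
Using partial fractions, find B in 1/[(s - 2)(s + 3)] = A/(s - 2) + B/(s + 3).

Cover-up at s = -3: B = 1/(-3 - 2) = -1/5


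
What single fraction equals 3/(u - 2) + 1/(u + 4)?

Common denominator (u - 2)(u + 4). Numerator: 3(u + 4) + 1(u - 2) = (3u + 12) + (u - 2) = 4u + 10
Result: (4u + 10)/[(u - 2)(u + 4)]


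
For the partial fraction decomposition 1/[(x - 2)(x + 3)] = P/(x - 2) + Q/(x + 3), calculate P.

Cover-up at x = 2: P = 1/(2 + 3) = 1/5


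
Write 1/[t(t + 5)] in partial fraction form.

1/t(t + 5) = P/t + Q/(t + 5). P = 1/(0 + 5) = 1/5, Q = 1/(-5 - 0) = -1/5
Result: (1/5)/t - (1/5)/(t + 5)


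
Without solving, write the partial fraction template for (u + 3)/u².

Repeated linear factor: α/u + β/u²


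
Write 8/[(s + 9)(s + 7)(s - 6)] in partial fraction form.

Using cover-up method: P = 4/15, Q = -4/13, R = 8/195
Result: (4/15)/(s + 9) - (4/13)/(s + 7) + (8/195)/(s - 6)


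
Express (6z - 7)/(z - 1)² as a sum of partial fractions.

(6z - 7) = P(z - 1) + Q. At z = 1: Q = 6·1 - 7 = -1. Coeff of z: P = 6
Result: 6/(z - 1) - 1/(z - 1)²


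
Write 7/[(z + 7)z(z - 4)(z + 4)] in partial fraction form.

Using Heaviside cover-up: (-1/33)/(z + 7) - (1/16)/z + (7/352)/(z - 4) + (7/96)/(z + 4)


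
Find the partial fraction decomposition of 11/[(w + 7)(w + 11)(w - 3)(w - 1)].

Using Heaviside cover-up: (11/320)/(w + 7) - (11/672)/(w + 11) + (11/280)/(w - 3) - (11/192)/(w - 1)


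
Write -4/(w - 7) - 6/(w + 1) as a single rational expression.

Common denominator (w - 7)(w + 1). Numerator: -4(w + 1) - 6(w - 7) = (-4w - 4) - (6w - 42) = -10w + 38
Result: (-10w + 38)/[(w - 7)(w + 1)]


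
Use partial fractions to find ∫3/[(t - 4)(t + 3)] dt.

Decompose: 3/[(t - 4)(t + 3)] = (3/7)/(t - 4) - (3/7)/(t + 3). Integrate each term: (3/7) ln|(t - 4)| - (3/7) ln|(t + 3)| + C


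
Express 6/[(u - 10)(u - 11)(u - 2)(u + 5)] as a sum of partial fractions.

Using Heaviside cover-up: (-1/20)/(u - 10) + (1/24)/(u - 11) + (1/84)/(u - 2) - (1/280)/(u + 5)


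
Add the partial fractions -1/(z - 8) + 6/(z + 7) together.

Common denominator (z - 8)(z + 7). Numerator: -1(z + 7) + 6(z - 8) = (-z - 7) + (6z - 48) = 5z - 55
Result: (5z - 55)/[(z - 8)(z + 7)]


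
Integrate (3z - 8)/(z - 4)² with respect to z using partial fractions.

Decompose: A = 3, B = 3·4 - 8 = 4, so (3z - 8)/(z - 4)² = 3/(z - 4) + 4/(z - 4)². Integrate: ∫ A/(z - 4) dz = 3 ln|(z - 4)|; ∫ B/(z - 4)² dz = -4/(z - 4). Sum: 3 ln|(z - 4)| - 4/(z - 4) + C


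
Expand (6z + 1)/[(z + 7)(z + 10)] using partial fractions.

At z=-7: P = (6·(-7) + 1)/(-7 + 10) = -41/3. At z=-10: Q = (6·(-10) + 1)/(-10 + 7) = 59/3
Result: (-41/3)/(z + 7) + (59/3)/(z + 10)


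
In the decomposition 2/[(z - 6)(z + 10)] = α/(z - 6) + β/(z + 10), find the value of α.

Cover-up at z = 6: α = 2/(6 + 10) = 2/16 = 1/8


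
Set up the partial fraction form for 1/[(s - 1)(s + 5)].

Distinct linear factors: P/(s - 1) + Q/(s + 5)


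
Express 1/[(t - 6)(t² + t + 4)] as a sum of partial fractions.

Cover-up at t = 6: P = 1/(6² + 1·6 + 4) = 1/46. Then Q = -P = -1/46, R = -P·(1 + 6) = -7/46
Result: (1/46)/(t - 6) - ((1/46)t + 7/46)/(t² + t + 4)


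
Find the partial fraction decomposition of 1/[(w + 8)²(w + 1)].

Cover-up at w=-1: γ = 1/(-1 + 8)² = 1/49. Cover-up at w=-8: β = 1/(-8 + 1) = -1/7. Comparing w² coeff: α = -γ = -1/49
Result: (-1/49)/(w + 8) - (1/7)/(w + 8)² + (1/49)/(w + 1)


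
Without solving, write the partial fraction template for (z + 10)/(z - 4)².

Repeated linear factor: A/(z - 4) + B/(z - 4)²


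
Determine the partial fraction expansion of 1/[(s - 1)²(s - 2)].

Cover-up at s=2: C = 1/(2 - 1)² = 1. Cover-up at s=1: B = 1/(1 - 2) = -1. Comparing s² coeff: A = -C = -1
Result: -1/(s - 1) - 1/(s - 1)² + 1/(s - 2)


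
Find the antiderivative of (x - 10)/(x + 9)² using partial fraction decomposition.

Decompose: A = 1, B = 1·(-9) - 10 = -19, so (x - 10)/(x + 9)² = 1/(x + 9) - 19/(x + 9)². Integrate: ∫ A/(x + 9) dx = ln|(x + 9)|; ∫ B/(x + 9)² dx = 19/(x + 9). Sum: ln|(x + 9)| + 19/(x + 9) + C


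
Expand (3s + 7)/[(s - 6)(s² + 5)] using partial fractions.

At s=6: A = (3·6 + 7)/(6² + 5) = 25/41. B = -A = -25/41, C = 3 - 6·A = -27/41
Result: (25/41)/(s - 6) - ((25/41)s + 27/41)/(s² + 5)


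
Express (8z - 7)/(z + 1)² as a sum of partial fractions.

(8z - 7) = A(z + 1) + B. At z = -1: B = 8·(-1) - 7 = -15. Coeff of z: A = 8
Result: 8/(z + 1) - 15/(z + 1)²


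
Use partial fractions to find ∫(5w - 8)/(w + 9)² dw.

Decompose: P = 5, Q = 5·(-9) - 8 = -53, so (5w - 8)/(w + 9)² = 5/(w + 9) - 53/(w + 9)². Integrate: ∫ P/(w + 9) dw = 5 ln|(w + 9)|; ∫ Q/(w + 9)² dw = 53/(w + 9). Sum: 5 ln|(w + 9)| + 53/(w + 9) + C


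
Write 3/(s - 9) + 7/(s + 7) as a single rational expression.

Common denominator (s - 9)(s + 7). Numerator: 3(s + 7) + 7(s - 9) = (3s + 21) + (7s - 63) = 10s - 42
Result: (10s - 42)/[(s - 9)(s + 7)]


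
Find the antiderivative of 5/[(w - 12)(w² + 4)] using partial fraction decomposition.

Cover-up at w=12: α = 5/(12²+4) = 5/148. Coeff matching: β = -5/148, γ = -15/37. Decomposition: (5/148)/(w - 12) - ((5/148)w + 15/37)/(w² + 4). Integrate: linear → ln, quadratic → (1/2)ln + arctan: (5/148) ln|(w - 12)| - (5/296) ln(w² + 4) - (15/74) arctan(w/2) + C


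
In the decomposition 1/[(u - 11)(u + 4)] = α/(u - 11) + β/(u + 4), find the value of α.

Cover-up at u = 11: α = 1/(11 + 4) = 1/15


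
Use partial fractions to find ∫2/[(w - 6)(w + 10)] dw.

Decompose: 2/[(w - 6)(w + 10)] = (1/8)/(w - 6) - (1/8)/(w + 10). Integrate each term: (1/8) ln|(w - 6)| - (1/8) ln|(w + 10)| + C


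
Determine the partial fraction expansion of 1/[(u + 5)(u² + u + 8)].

Cover-up at u = -5: α = 1/((-5)² + 1·(-5) + 8) = 1/28. Then β = -α = -1/28, γ = -α·(1 - 5) = 1/7
Result: (1/28)/(u + 5) - ((1/28)u - 1/7)/(u² + u + 8)


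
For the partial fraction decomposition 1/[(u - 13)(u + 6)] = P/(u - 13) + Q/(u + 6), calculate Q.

Cover-up at u = -6: Q = 1/(-6 - 13) = -1/19


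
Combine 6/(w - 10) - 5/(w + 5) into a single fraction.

Common denominator (w - 10)(w + 5). Numerator: 6(w + 5) - 5(w - 10) = (6w + 30) - (5w - 50) = w + 80
Result: (w + 80)/[(w - 10)(w + 5)]


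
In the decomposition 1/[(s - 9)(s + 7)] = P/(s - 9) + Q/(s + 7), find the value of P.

Cover-up at s = 9: P = 1/(9 + 7) = 1/16


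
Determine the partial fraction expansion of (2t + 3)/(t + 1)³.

(2t + 3) = A(t + 1)² + B(t + 1) + C. At t = -1: C = 2·(-1) + 3 = 1. Coefficients: A = 0, B = 2
Result: 2/(t + 1)² + 1/(t + 1)³


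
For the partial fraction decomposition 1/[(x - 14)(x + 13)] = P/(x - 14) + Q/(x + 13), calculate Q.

Cover-up at x = -13: Q = 1/(-13 - 14) = -1/27


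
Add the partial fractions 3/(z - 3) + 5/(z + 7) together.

Common denominator (z - 3)(z + 7). Numerator: 3(z + 7) + 5(z - 3) = (3z + 21) + (5z - 15) = 8z + 6
Result: (8z + 6)/[(z - 3)(z + 7)]


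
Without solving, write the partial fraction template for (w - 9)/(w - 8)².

Repeated linear factor: A/(w - 8) + B/(w - 8)²


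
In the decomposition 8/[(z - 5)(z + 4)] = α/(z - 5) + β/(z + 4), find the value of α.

Cover-up at z = 5: α = 8/(5 + 4) = 8/9


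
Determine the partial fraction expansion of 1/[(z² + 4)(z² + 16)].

Coefficient matching gives A = C = 0, B = 1/(16-4) = 1/12, D = -B = -1/12
Result: (1/12)/(z² + 4) - (1/12)/(z² + 16)


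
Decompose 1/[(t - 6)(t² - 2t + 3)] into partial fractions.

Cover-up at t = 6: A = 1/(6² - 2·6 + 3) = 1/27. Then B = -A = -1/27, C = -A·(-2 + 6) = -4/27
Result: (1/27)/(t - 6) - ((1/27)t + 4/27)/(t² - 2t + 3)


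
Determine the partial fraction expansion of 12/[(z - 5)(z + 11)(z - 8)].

Using cover-up method: A = -1/4, B = 3/76, C = 4/19
Result: (-1/4)/(z - 5) + (3/76)/(z + 11) + (4/19)/(z - 8)


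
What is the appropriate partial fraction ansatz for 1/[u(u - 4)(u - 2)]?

Three distinct linear factors: α/u + β/(u - 4) + γ/(u - 2)


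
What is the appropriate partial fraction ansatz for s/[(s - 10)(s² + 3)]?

Linear + irreducible quadratic: A/(s - 10) + (Bs + C)/(s² + 3)


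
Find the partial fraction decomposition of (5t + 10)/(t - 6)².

(5t + 10) = P(t - 6) + Q. At t = 6: Q = 5·6 + 10 = 40. Coeff of t: P = 5
Result: 5/(t - 6) + 40/(t - 6)²


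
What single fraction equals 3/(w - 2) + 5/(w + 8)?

Common denominator (w - 2)(w + 8). Numerator: 3(w + 8) + 5(w - 2) = (3w + 24) + (5w - 10) = 8w + 14
Result: (8w + 14)/[(w - 2)(w + 8)]


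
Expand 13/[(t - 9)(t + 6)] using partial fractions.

13/(t - 9)(t + 6) = α/(t - 9) + β/(t + 6). α = 13/(9 + 6) = 13/15, β = 13/(-6 - 9) = -13/15
Result: (13/15)/(t - 9) - (13/15)/(t + 6)


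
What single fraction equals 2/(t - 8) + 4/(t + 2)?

Common denominator (t - 8)(t + 2). Numerator: 2(t + 2) + 4(t - 8) = (2t + 4) + (4t - 32) = 6t - 28
Result: (6t - 28)/[(t - 8)(t + 2)]


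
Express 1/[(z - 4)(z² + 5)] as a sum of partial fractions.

Cover-up at z = 4: α = 1/(4² + 5) = 1/21. Then β = -α = -1/21, γ = -α·(0 + 4) = -4/21
Result: (1/21)/(z - 4) - ((1/21)z + 4/21)/(z² + 5)


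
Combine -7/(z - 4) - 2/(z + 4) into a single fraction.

Common denominator (z - 4)(z + 4). Numerator: -7(z + 4) - 2(z - 4) = (-7z - 28) - (2z - 8) = -9z - 20
Result: (-9z - 20)/[(z - 4)(z + 4)]


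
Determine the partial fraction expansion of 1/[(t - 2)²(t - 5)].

Cover-up at t=5: C = 1/(5 - 2)² = 1/9. Cover-up at t=2: B = 1/(2 - 5) = -1/3. Comparing t² coeff: A = -C = -1/9
Result: (-1/9)/(t - 2) - (1/3)/(t - 2)² + (1/9)/(t - 5)


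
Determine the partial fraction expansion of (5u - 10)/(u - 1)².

(5u - 10) = P(u - 1) + Q. At u = 1: Q = 5·1 - 10 = -5. Coeff of u: P = 5
Result: 5/(u - 1) - 5/(u - 1)²


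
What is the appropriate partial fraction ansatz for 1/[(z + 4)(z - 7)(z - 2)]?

Three distinct linear factors: A/(z + 4) + B/(z - 7) + C/(z - 2)


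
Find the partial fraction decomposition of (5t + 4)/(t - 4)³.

(5t + 4) = A(t - 4)² + B(t - 4) + C. At t = 4: C = 5·4 + 4 = 24. Coefficients: A = 0, B = 5
Result: 5/(t - 4)² + 24/(t - 4)³


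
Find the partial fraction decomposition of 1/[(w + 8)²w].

Cover-up at w=0: R = 1/(0 + 8)² = 1/64. Cover-up at w=-8: Q = 1/(-8 - 0) = -1/8. Comparing w² coeff: P = -R = -1/64
Result: (-1/64)/(w + 8) - (1/8)/(w + 8)² + (1/64)/w


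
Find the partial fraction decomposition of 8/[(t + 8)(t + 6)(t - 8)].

Using cover-up method: α = 1/4, β = -2/7, γ = 1/28
Result: (1/4)/(t + 8) - (2/7)/(t + 6) + (1/28)/(t - 8)


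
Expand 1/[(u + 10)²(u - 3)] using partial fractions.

Cover-up at u=3: R = 1/(3 + 10)² = 1/169. Cover-up at u=-10: Q = 1/(-10 - 3) = -1/13. Comparing u² coeff: P = -R = -1/169
Result: (-1/169)/(u + 10) - (1/13)/(u + 10)² + (1/169)/(u - 3)


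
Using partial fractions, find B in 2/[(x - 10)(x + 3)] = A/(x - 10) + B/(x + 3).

Cover-up at x = -3: B = 2/(-3 - 10) = -2/13


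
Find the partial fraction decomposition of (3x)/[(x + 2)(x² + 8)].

At x=-2: P = (3·(-2) + 0)/((-2)² + 8) = -1/2. Q = -P = 1/2, R = 3 - (-2)·P = 2
Result: (-1/2)/(x + 2) + ((1/2)x + 2)/(x² + 8)


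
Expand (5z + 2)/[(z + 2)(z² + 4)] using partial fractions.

At z=-2: α = (5·(-2) + 2)/((-2)² + 4) = -1. β = -α = 1, γ = 5 - (-2)·α = 3
Result: -1/(z + 2) + (z + 3)/(z² + 4)


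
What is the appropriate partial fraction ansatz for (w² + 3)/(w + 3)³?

Repeated linear factor (power 3): A/(w + 3) + B/(w + 3)² + C/(w + 3)³


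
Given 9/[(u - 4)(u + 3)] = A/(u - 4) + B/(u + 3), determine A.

Cover-up at u = 4: A = 9/(4 + 3) = 9/7


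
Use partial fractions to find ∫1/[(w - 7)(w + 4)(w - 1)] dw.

Cover-up: α = 1/66, β = 1/55, γ = -1/30. Decomposition: (1/66)/(w - 7) + (1/55)/(w + 4) - (1/30)/(w - 1). Integrate each term: (1/66) ln|(w - 7)| + (1/55) ln|(w + 4)| - (1/30) ln|(w - 1)| + C


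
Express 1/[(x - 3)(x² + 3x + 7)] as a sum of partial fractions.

Cover-up at x = 3: P = 1/(3² + 3·3 + 7) = 1/25. Then Q = -P = -1/25, R = -P·(3 + 3) = -6/25
Result: (1/25)/(x - 3) - ((1/25)x + 6/25)/(x² + 3x + 7)


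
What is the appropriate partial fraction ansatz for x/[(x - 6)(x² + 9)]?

Linear + irreducible quadratic: P/(x - 6) + (Qx + R)/(x² + 9)


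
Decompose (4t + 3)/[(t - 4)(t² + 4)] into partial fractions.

At t=4: A = (4·4 + 3)/(4² + 4) = 19/20. B = -A = -19/20, C = 4 - 4·A = 1/5
Result: (19/20)/(t - 4) - ((19/20)t - 1/5)/(t² + 4)


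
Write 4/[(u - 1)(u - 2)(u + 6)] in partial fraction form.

Using cover-up method: α = -4/7, β = 1/2, γ = 1/14
Result: (-4/7)/(u - 1) + (1/2)/(u - 2) + (1/14)/(u + 6)


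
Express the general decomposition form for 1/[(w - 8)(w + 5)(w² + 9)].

Two linear + quadratic: A/(w - 8) + B/(w + 5) + (Cw + D)/(w² + 9)


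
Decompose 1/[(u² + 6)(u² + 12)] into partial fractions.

Coefficient matching gives α = γ = 0, β = 1/(12-6) = 1/6, δ = -β = -1/6
Result: (1/6)/(u² + 6) - (1/6)/(u² + 12)


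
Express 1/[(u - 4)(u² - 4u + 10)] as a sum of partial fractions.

Cover-up at u = 4: α = 1/(4² - 4·4 + 10) = 1/10. Then β = -α = -1/10, γ = -α·(-4 + 4) = 0
Result: (1/10)/(u - 4) - ((1/10)u)/(u² - 4u + 10)


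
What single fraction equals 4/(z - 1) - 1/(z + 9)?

Common denominator (z - 1)(z + 9). Numerator: 4(z + 9) - 1(z - 1) = (4z + 36) - (z - 1) = 3z + 37
Result: (3z + 37)/[(z - 1)(z + 9)]


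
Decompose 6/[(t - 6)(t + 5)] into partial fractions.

6/(t - 6)(t + 5) = α/(t - 6) + β/(t + 5). α = 6/(6 + 5) = 6/11, β = 6/(-5 - 6) = -6/11
Result: (6/11)/(t - 6) - (6/11)/(t + 5)


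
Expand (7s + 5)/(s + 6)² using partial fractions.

(7s + 5) = P(s + 6) + Q. At s = -6: Q = 7·(-6) + 5 = -37. Coeff of s: P = 7
Result: 7/(s + 6) - 37/(s + 6)²


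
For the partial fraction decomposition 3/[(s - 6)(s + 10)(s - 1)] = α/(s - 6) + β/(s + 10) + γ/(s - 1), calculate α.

Cover-up at s = 6: α = 3/[(6 + 10)(6 - 1)] = 3/[(16)(5)] = 3/80


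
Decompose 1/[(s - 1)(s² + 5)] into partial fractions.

Cover-up at s = 1: P = 1/(1² + 5) = 1/6. Then Q = -P = -1/6, R = -P·(0 + 1) = -1/6
Result: (1/6)/(s - 1) - ((1/6)s + 1/6)/(s² + 5)


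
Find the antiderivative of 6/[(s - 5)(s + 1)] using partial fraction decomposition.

Decompose: 6/[(s - 5)(s + 1)] = 1/(s - 5) - 1/(s + 1). Integrate each term: ln|(s - 5)| - ln|(s + 1)| + C


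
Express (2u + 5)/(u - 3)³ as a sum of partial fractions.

(2u + 5) = α(u - 3)² + β(u - 3) + γ. At u = 3: γ = 2·3 + 5 = 11. Coefficients: α = 0, β = 2
Result: 2/(u - 3)² + 11/(u - 3)³


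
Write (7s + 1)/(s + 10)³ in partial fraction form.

(7s + 1) = P(s + 10)² + Q(s + 10) + R. At s = -10: R = 7·(-10) + 1 = -69. Coefficients: P = 0, Q = 7
Result: 7/(s + 10)² - 69/(s + 10)³


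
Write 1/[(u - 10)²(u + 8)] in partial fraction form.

Cover-up at u=-8: γ = 1/(-8 - 10)² = 1/324. Cover-up at u=10: β = 1/(10 + 8) = 1/18. Comparing u² coeff: α = -γ = -1/324
Result: (-1/324)/(u - 10) + (1/18)/(u - 10)² + (1/324)/(u + 8)


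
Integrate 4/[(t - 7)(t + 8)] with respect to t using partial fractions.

Decompose: 4/[(t - 7)(t + 8)] = (4/15)/(t - 7) - (4/15)/(t + 8). Integrate each term: (4/15) ln|(t - 7)| - (4/15) ln|(t + 8)| + C


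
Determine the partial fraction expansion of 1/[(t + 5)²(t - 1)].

Cover-up at t=1: R = 1/(1 + 5)² = 1/36. Cover-up at t=-5: Q = 1/(-5 - 1) = -1/6. Comparing t² coeff: P = -R = -1/36
Result: (-1/36)/(t + 5) - (1/6)/(t + 5)² + (1/36)/(t - 1)


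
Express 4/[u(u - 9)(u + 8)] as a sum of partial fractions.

Using cover-up method: A = -1/18, B = 4/153, C = 1/34
Result: (-1/18)/u + (4/153)/(u - 9) + (1/34)/(u + 8)


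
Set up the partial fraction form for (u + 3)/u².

Repeated linear factor: α/u + β/u²


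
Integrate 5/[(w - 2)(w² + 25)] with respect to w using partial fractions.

Cover-up at w=2: α = 5/(2²+25) = 5/29. Coeff matching: β = -5/29, γ = -10/29. Decomposition: (5/29)/(w - 2) - ((5/29)w + 10/29)/(w² + 25). Integrate: linear → ln, quadratic → (1/2)ln + arctan: (5/29) ln|(w - 2)| - (5/58) ln(w² + 25) - (2/29) arctan(w/5) + C


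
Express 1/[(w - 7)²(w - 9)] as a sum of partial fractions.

Cover-up at w=9: R = 1/(9 - 7)² = 1/4. Cover-up at w=7: Q = 1/(7 - 9) = -1/2. Comparing w² coeff: P = -R = -1/4
Result: (-1/4)/(w - 7) - (1/2)/(w - 7)² + (1/4)/(w - 9)


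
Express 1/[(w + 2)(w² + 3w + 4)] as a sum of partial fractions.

Cover-up at w = -2: P = 1/((-2)² + 3·(-2) + 4) = 1/2. Then Q = -P = -1/2, R = -P·(3 - 2) = -1/2
Result: (1/2)/(w + 2) - ((1/2)w + 1/2)/(w² + 3w + 4)


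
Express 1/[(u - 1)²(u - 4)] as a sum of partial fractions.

Cover-up at u=4: C = 1/(4 - 1)² = 1/9. Cover-up at u=1: B = 1/(1 - 4) = -1/3. Comparing u² coeff: A = -C = -1/9
Result: (-1/9)/(u - 1) - (1/3)/(u - 1)² + (1/9)/(u - 4)


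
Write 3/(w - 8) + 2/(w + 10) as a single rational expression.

Common denominator (w - 8)(w + 10). Numerator: 3(w + 10) + 2(w - 8) = (3w + 30) + (2w - 16) = 5w + 14
Result: (5w + 14)/[(w - 8)(w + 10)]


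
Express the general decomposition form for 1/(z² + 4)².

Repeated quadratic factor: (Az + B)/(z² + 4) + (Cz + D)/(z² + 4)²


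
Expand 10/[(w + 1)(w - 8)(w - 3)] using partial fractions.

Using cover-up method: P = 5/18, Q = 2/9, R = -1/2
Result: (5/18)/(w + 1) + (2/9)/(w - 8) - (1/2)/(w - 3)


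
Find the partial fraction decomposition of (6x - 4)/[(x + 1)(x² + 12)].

At x=-1: P = (6·(-1) - 4)/((-1)² + 12) = -10/13. Q = -P = 10/13, R = 6 - (-1)·P = 68/13
Result: (-10/13)/(x + 1) + ((10/13)x + 68/13)/(x² + 12)


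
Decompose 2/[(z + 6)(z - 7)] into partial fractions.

2/(z + 6)(z - 7) = α/(z + 6) + β/(z - 7). α = 2/(-6 - 7) = -2/13, β = 2/(7 + 6) = 2/13
Result: (-2/13)/(z + 6) + (2/13)/(z - 7)


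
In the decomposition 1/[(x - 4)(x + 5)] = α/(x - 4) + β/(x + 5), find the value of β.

Cover-up at x = -5: β = 1/(-5 - 4) = -1/9


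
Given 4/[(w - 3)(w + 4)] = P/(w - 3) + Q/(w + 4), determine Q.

Cover-up at w = -4: Q = 4/(-4 - 3) = -4/7


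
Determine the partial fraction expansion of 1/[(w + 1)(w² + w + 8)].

Cover-up at w = -1: A = 1/((-1)² + 1·(-1) + 8) = 1/8. Then B = -A = -1/8, C = -A·(1 - 1) = 0
Result: (1/8)/(w + 1) - ((1/8)w)/(w² + w + 8)


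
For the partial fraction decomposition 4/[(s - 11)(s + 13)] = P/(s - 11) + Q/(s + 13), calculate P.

Cover-up at s = 11: P = 4/(11 + 13) = 4/24 = 1/6


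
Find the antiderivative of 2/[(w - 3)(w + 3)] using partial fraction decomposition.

Decompose: 2/[(w - 3)(w + 3)] = (1/3)/(w - 3) - (1/3)/(w + 3). Integrate each term: (1/3) ln|(w - 3)| - (1/3) ln|(w + 3)| + C


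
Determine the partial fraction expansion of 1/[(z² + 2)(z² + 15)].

Coefficient matching gives A = C = 0, B = 1/(15-2) = 1/13, D = -B = -1/13
Result: (1/13)/(z² + 2) - (1/13)/(z² + 15)


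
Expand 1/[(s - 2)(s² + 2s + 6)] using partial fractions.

Cover-up at s = 2: A = 1/(2² + 2·2 + 6) = 1/14. Then B = -A = -1/14, C = -A·(2 + 2) = -2/7
Result: (1/14)/(s - 2) - ((1/14)s + 2/7)/(s² + 2s + 6)


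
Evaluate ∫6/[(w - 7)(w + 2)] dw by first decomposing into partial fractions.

Decompose: 6/[(w - 7)(w + 2)] = (2/3)/(w - 7) - (2/3)/(w + 2). Integrate each term: (2/3) ln|(w - 7)| - (2/3) ln|(w + 2)| + C


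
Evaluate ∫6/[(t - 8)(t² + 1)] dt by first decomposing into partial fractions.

Cover-up at t=8: A = 6/(8²+1) = 6/65. Coeff matching: B = -6/65, C = -48/65. Decomposition: (6/65)/(t - 8) - ((6/65)t + 48/65)/(t² + 1). Integrate: linear → ln, quadratic → (1/2)ln + arctan: (6/65) ln|(t - 8)| - (3/65) ln(t² + 1) - (48/65) arctan(t) + C


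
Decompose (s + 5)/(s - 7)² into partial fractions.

(s + 5) = P(s - 7) + Q. At s = 7: Q = 1·7 + 5 = 12. Coeff of s: P = 1
Result: 1/(s - 7) + 12/(s - 7)²


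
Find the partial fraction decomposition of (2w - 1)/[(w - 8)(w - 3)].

At w=8: A = (2·8 - 1)/(8 - 3) = 3. At w=3: B = (2·3 - 1)/(3 - 8) = -1
Result: 3/(w - 8) - 1/(w - 3)


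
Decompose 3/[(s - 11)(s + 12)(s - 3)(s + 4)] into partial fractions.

Using Heaviside cover-up: (1/920)/(s - 11) - (1/920)/(s + 12) - (1/280)/(s - 3) + (1/280)/(s + 4)


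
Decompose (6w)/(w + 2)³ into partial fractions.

(6w) = A(w + 2)² + B(w + 2) + C. At w = -2: C = 6·(-2) + 0 = -12. Coefficients: A = 0, B = 6
Result: 6/(w + 2)² - 12/(w + 2)³


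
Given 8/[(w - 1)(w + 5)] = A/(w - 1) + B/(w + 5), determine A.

Cover-up at w = 1: A = 8/(1 + 5) = 8/6 = 4/3


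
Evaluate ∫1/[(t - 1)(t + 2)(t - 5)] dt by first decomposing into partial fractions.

Cover-up: α = -1/12, β = 1/21, γ = 1/28. Decomposition: (-1/12)/(t - 1) + (1/21)/(t + 2) + (1/28)/(t - 5). Integrate each term: (-1/12) ln|(t - 1)| + (1/21) ln|(t + 2)| + (1/28) ln|(t - 5)| + C


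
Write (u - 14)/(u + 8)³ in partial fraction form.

(u - 14) = α(u + 8)² + β(u + 8) + γ. At u = -8: γ = 1·(-8) - 14 = -22. Coefficients: α = 0, β = 1
Result: 1/(u + 8)² - 22/(u + 8)³


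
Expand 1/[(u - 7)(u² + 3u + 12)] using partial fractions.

Cover-up at u = 7: α = 1/(7² + 3·7 + 12) = 1/82. Then β = -α = -1/82, γ = -α·(3 + 7) = -5/41
Result: (1/82)/(u - 7) - ((1/82)u + 5/41)/(u² + 3u + 12)


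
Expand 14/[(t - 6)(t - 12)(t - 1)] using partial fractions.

Using cover-up method: P = -7/15, Q = 7/33, R = 14/55
Result: (-7/15)/(t - 6) + (7/33)/(t - 12) + (14/55)/(t - 1)


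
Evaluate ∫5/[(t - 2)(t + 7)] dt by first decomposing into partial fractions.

Decompose: 5/[(t - 2)(t + 7)] = (5/9)/(t - 2) - (5/9)/(t + 7). Integrate each term: (5/9) ln|(t - 2)| - (5/9) ln|(t + 7)| + C


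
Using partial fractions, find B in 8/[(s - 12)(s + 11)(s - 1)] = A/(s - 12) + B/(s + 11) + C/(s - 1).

Cover-up at s = -11: B = 8/[(-11 - 12)(-11 - 1)] = 8/[(-23)(-12)] = 8/276 = 2/69


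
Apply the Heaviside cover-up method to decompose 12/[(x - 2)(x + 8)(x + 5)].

Cover (x - 2), x=2: A = 12/[(2 + 8)(2 + 5)] = 6/35. Cover (x + 8), x=-8: B = 12/[(-8 - 2)(-8 + 5)] = 2/5. Cover (x + 5), x=-5: C = 12/[(-5 - 2)(-5 + 8)] = -4/7.
Result: (6/35)/(x - 2) + (2/5)/(x + 8) - (4/7)/(x + 5)


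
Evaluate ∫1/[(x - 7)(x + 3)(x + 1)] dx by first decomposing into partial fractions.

Cover-up: P = 1/80, Q = 1/20, R = -1/16. Decomposition: (1/80)/(x - 7) + (1/20)/(x + 3) - (1/16)/(x + 1). Integrate each term: (1/80) ln|(x - 7)| + (1/20) ln|(x + 3)| - (1/16) ln|(x + 1)| + C


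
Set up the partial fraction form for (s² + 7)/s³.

Repeated linear factor (power 3): α/s + β/s² + γ/s³


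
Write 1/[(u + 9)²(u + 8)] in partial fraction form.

Cover-up at u=-8: R = 1/(-8 + 9)² = 1. Cover-up at u=-9: Q = 1/(-9 + 8) = -1. Comparing u² coeff: P = -R = -1
Result: -1/(u + 9) - 1/(u + 9)² + 1/(u + 8)


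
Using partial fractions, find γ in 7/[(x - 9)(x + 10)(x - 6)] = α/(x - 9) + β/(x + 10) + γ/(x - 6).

Cover-up at x = 6: γ = 7/[(6 - 9)(6 + 10)] = 7/[(-3)(16)] = -7/48


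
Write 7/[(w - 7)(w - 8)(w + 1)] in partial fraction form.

Using cover-up method: A = -7/8, B = 7/9, C = 7/72
Result: (-7/8)/(w - 7) + (7/9)/(w - 8) + (7/72)/(w + 1)


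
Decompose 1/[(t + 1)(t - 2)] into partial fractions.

1/(t + 1)(t - 2) = P/(t + 1) + Q/(t - 2). P = 1/(-1 - 2) = -1/3, Q = 1/(2 + 1) = 1/3
Result: (-1/3)/(t + 1) + (1/3)/(t - 2)


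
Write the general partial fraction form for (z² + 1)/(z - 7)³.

Repeated linear factor (power 3): α/(z - 7) + β/(z - 7)² + γ/(z - 7)³


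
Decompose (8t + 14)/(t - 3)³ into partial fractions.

(8t + 14) = P(t - 3)² + Q(t - 3) + R. At t = 3: R = 8·3 + 14 = 38. Coefficients: P = 0, Q = 8
Result: 8/(t - 3)² + 38/(t - 3)³


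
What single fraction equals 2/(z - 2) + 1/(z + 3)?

Common denominator (z - 2)(z + 3). Numerator: 2(z + 3) + 1(z - 2) = (2z + 6) + (z - 2) = 3z + 4
Result: (3z + 4)/[(z - 2)(z + 3)]


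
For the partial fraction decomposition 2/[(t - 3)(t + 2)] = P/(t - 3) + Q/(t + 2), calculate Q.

Cover-up at t = -2: Q = 2/(-2 - 3) = -2/5


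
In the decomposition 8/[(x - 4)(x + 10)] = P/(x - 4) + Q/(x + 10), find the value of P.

Cover-up at x = 4: P = 8/(4 + 10) = 8/14 = 4/7


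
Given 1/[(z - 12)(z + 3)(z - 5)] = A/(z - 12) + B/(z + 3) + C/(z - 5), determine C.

Cover-up at z = 5: C = 1/[(5 - 12)(5 + 3)] = 1/[(-7)(8)] = -1/56


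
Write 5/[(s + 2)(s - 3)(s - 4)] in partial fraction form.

Using cover-up method: A = 1/6, B = -1, C = 5/6
Result: (1/6)/(s + 2) - 1/(s - 3) + (5/6)/(s - 4)


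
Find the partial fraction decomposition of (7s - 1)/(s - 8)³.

(7s - 1) = α(s - 8)² + β(s - 8) + γ. At s = 8: γ = 7·8 - 1 = 55. Coefficients: α = 0, β = 7
Result: 7/(s - 8)² + 55/(s - 8)³


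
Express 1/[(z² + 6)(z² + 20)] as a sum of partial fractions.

Coefficient matching gives A = C = 0, B = 1/(20-6) = 1/14, D = -B = -1/14
Result: (1/14)/(z² + 6) - (1/14)/(z² + 20)


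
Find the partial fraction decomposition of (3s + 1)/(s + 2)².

(3s + 1) = α(s + 2) + β. At s = -2: β = 3·(-2) + 1 = -5. Coeff of s: α = 3
Result: 3/(s + 2) - 5/(s + 2)²


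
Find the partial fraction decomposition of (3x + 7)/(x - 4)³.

(3x + 7) = α(x - 4)² + β(x - 4) + γ. At x = 4: γ = 3·4 + 7 = 19. Coefficients: α = 0, β = 3
Result: 3/(x - 4)² + 19/(x - 4)³


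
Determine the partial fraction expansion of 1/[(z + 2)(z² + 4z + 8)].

Cover-up at z = -2: α = 1/((-2)² + 4·(-2) + 8) = 1/4. Then β = -α = -1/4, γ = -α·(4 - 2) = -1/2
Result: (1/4)/(z + 2) - ((1/4)z + 1/2)/(z² + 4z + 8)


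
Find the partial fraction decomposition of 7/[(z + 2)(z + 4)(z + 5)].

Using cover-up method: A = 7/6, B = -7/2, C = 7/3
Result: (7/6)/(z + 2) - (7/2)/(z + 4) + (7/3)/(z + 5)


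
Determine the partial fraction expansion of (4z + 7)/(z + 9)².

(4z + 7) = P(z + 9) + Q. At z = -9: Q = 4·(-9) + 7 = -29. Coeff of z: P = 4
Result: 4/(z + 9) - 29/(z + 9)²


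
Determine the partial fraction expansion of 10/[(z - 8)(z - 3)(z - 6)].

Using cover-up method: α = 1, β = 2/3, γ = -5/3
Result: 1/(z - 8) + (2/3)/(z - 3) - (5/3)/(z - 6)


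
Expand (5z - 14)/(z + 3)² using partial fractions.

(5z - 14) = α(z + 3) + β. At z = -3: β = 5·(-3) - 14 = -29. Coeff of z: α = 5
Result: 5/(z + 3) - 29/(z + 3)²


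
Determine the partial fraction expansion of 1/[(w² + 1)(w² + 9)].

Coefficient matching gives A = C = 0, B = 1/(9-1) = 1/8, D = -B = -1/8
Result: (1/8)/(w² + 1) - (1/8)/(w² + 9)


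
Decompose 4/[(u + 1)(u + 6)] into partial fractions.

4/(u + 1)(u + 6) = α/(u + 1) + β/(u + 6). α = 4/(-1 + 6) = 4/5, β = 4/(-6 + 1) = -4/5
Result: (4/5)/(u + 1) - (4/5)/(u + 6)


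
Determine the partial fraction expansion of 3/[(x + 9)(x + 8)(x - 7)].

Using cover-up method: A = 3/16, B = -1/5, C = 1/80
Result: (3/16)/(x + 9) - (1/5)/(x + 8) + (1/80)/(x - 7)


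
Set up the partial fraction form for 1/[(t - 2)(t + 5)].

Distinct linear factors: α/(t - 2) + β/(t + 5)


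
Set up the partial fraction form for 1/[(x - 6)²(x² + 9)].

Repeated linear + quadratic: A/(x - 6) + B/(x - 6)² + (Cx + D)/(x² + 9)


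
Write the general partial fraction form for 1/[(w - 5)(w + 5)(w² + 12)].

Two linear + quadratic: P/(w - 5) + Q/(w + 5) + (Rw + S)/(w² + 12)


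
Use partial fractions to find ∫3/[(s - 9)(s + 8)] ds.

Decompose: 3/[(s - 9)(s + 8)] = (3/17)/(s - 9) - (3/17)/(s + 8). Integrate each term: (3/17) ln|(s - 9)| - (3/17) ln|(s + 8)| + C


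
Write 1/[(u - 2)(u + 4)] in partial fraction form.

1/(u - 2)(u + 4) = P/(u - 2) + Q/(u + 4). P = 1/(2 + 4) = 1/6, Q = 1/(-4 - 2) = -1/6
Result: (1/6)/(u - 2) - (1/6)/(u + 4)


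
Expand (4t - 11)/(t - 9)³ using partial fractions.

(4t - 11) = A(t - 9)² + B(t - 9) + C. At t = 9: C = 4·9 - 11 = 25. Coefficients: A = 0, B = 4
Result: 4/(t - 9)² + 25/(t - 9)³


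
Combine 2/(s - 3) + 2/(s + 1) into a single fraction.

Common denominator (s - 3)(s + 1). Numerator: 2(s + 1) + 2(s - 3) = (2s + 2) + (2s - 6) = 4s - 4
Result: (4s - 4)/[(s - 3)(s + 1)]


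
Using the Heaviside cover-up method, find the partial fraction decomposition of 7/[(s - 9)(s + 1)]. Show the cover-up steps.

Cover (s - 9): set s=9, get α = 7/(9 + 1) = 7/10. Cover (s + 1): set s=-1, get β = 7/(-1 - 9) = -7/10.
Result: (7/10)/(s - 9) - (7/10)/(s + 1)


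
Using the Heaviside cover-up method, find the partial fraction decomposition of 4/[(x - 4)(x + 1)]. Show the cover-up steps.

Cover (x - 4): set x=4, get P = 4/(4 + 1) = 4/5. Cover (x + 1): set x=-1, get Q = 4/(-1 - 4) = -4/5.
Result: (4/5)/(x - 4) - (4/5)/(x + 1)


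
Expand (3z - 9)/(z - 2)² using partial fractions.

(3z - 9) = P(z - 2) + Q. At z = 2: Q = 3·2 - 9 = -3. Coeff of z: P = 3
Result: 3/(z - 2) - 3/(z - 2)²


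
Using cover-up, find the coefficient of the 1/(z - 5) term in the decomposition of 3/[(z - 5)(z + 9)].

Cover (z - 5), set z=5: 3/((z + 9) at z=5) = 3/(14) = 3/14


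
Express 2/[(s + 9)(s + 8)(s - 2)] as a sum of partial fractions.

Using cover-up method: A = 2/11, B = -1/5, C = 1/55
Result: (2/11)/(s + 9) - (1/5)/(s + 8) + (1/55)/(s - 2)


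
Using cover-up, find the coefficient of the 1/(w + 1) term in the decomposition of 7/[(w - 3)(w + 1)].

Cover (w + 1), set w=-1: 7/((w - 3) at w=-1) = 7/(-4) = -7/4


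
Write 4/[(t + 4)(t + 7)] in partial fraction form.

4/(t + 4)(t + 7) = A/(t + 4) + B/(t + 7). A = 4/(-4 + 7) = 4/3, B = 4/(-7 + 4) = -4/3
Result: (4/3)/(t + 4) - (4/3)/(t + 7)


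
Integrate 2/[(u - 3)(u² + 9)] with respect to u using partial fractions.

Cover-up at u=3: A = 2/(3²+9) = 1/9. Coeff matching: B = -1/9, C = -1/3. Decomposition: (1/9)/(u - 3) - ((1/9)u + 1/3)/(u² + 9). Integrate: linear → ln, quadratic → (1/2)ln + arctan: (1/9) ln|(u - 3)| - (1/18) ln(u² + 9) - (1/9) arctan(u/3) + C


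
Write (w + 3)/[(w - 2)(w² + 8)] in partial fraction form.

At w=2: α = (1·2 + 3)/(2² + 8) = 5/12. β = -α = -5/12, γ = 1 - 2·α = 1/6
Result: (5/12)/(w - 2) - ((5/12)w - 1/6)/(w² + 8)


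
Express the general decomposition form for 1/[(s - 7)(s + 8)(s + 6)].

Three distinct linear factors: P/(s - 7) + Q/(s + 8) + R/(s + 6)


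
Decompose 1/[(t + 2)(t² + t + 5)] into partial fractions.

Cover-up at t = -2: A = 1/((-2)² + 1·(-2) + 5) = 1/7. Then B = -A = -1/7, C = -A·(1 - 2) = 1/7
Result: (1/7)/(t + 2) - ((1/7)t - 1/7)/(t² + t + 5)


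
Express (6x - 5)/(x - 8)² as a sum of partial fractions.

(6x - 5) = A(x - 8) + B. At x = 8: B = 6·8 - 5 = 43. Coeff of x: A = 6
Result: 6/(x - 8) + 43/(x - 8)²


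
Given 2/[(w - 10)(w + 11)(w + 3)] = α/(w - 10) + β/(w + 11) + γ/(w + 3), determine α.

Cover-up at w = 10: α = 2/[(10 + 11)(10 + 3)] = 2/[(21)(13)] = 2/273


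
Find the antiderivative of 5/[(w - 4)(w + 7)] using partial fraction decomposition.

Decompose: 5/[(w - 4)(w + 7)] = (5/11)/(w - 4) - (5/11)/(w + 7). Integrate each term: (5/11) ln|(w - 4)| - (5/11) ln|(w + 7)| + C


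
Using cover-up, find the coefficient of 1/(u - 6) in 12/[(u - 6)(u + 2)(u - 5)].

Cover (u - 6), set u=6: 12/[(6 + 2)(6 - 5)] = 3/2


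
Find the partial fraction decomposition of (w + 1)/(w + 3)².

(w + 1) = α(w + 3) + β. At w = -3: β = 1·(-3) + 1 = -2. Coeff of w: α = 1
Result: 1/(w + 3) - 2/(w + 3)²


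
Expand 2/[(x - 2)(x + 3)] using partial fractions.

2/(x - 2)(x + 3) = A/(x - 2) + B/(x + 3). A = 2/(2 + 3) = 2/5, B = 2/(-3 - 2) = -2/5
Result: (2/5)/(x - 2) - (2/5)/(x + 3)


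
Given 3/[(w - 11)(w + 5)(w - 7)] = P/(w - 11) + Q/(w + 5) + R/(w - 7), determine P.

Cover-up at w = 11: P = 3/[(11 + 5)(11 - 7)] = 3/[(16)(4)] = 3/64


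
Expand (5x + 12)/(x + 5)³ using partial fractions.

(5x + 12) = A(x + 5)² + B(x + 5) + C. At x = -5: C = 5·(-5) + 12 = -13. Coefficients: A = 0, B = 5
Result: 5/(x + 5)² - 13/(x + 5)³


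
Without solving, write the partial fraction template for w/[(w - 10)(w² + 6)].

Linear + irreducible quadratic: P/(w - 10) + (Qw + R)/(w² + 6)
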